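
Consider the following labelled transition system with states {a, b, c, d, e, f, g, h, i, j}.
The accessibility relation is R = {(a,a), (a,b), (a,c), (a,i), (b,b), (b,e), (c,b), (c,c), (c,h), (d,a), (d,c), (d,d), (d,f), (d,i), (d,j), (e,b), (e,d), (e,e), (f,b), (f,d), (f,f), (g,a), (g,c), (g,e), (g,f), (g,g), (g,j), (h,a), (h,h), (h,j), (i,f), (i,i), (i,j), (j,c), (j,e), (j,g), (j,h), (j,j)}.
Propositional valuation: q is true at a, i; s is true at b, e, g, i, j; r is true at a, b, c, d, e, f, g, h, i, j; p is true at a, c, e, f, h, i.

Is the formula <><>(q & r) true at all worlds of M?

No

Let φ = <><>(q & r). Evaluate φ at each world:
  a (successors {a, b, c, i}): φ is true.
  b (successors {b, e}): φ is false.
  c (successors {b, c, h}): φ is true.
  d (successors {a, c, d, f, i, j}): φ is true.
  e (successors {b, d, e}): φ is true.
  f (successors {b, d, f}): φ is true.
  g (successors {a, c, e, f, g, j}): φ is true.
  h (successors {a, h, j}): φ is true.
  i (successors {f, i, j}): φ is true.
  j (successors {c, e, g, h, j}): φ is true.
Detail at b (counterexample):
  At b: <><>(q & r) requires <>(q & r) at some successor in {b, e}.
    At b: <>(q & r) is false.
    At e: <>(q & r) is false.
  So <><>(q & r) is false at b.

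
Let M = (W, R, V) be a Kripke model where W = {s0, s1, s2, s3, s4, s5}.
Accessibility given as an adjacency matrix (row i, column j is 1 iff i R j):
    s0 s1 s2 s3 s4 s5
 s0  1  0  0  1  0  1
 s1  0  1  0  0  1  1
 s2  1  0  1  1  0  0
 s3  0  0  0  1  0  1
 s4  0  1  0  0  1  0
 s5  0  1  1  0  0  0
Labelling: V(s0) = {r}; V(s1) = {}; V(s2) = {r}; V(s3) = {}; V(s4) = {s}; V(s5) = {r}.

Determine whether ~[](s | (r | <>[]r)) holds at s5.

At s5: [](s | (r | <>[]r)) is false, so ~[](s | (r | <>[]r)) is true.
  At s5: [](s | (r | <>[]r)) requires s | (r | <>[]r) at every successor {s1, s2}.
    s | (r | <>[]r) fails at s1, so [](s | (r | <>[]r)) is false at s5.
      At s1: s is false, r | <>[]r is false, so s | (r | <>[]r) is false.

Yes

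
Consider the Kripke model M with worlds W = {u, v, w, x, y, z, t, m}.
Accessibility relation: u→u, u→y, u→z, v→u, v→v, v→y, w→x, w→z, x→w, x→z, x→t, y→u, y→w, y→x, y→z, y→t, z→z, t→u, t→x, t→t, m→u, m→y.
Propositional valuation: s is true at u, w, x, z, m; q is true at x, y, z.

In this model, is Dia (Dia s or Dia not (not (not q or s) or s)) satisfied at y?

At y: Dia (Dia s or Dia not (not (not q or s) or s)) requires Dia s or Dia not (not (not q or s) or s) at some successor in {u, w, x, z, t}.
  Dia s or Dia not (not (not q or s) or s) holds at u, so Dia (Dia s or Dia not (not (not q or s) or s)) is true at y.
    At u: Dia s is true, Dia not (not (not q or s) or s) is false, so Dia s or Dia not (not (not q or s) or s) is true.
      At u: Dia s requires s at some successor in {u, y, z}.
        s holds at u, so Dia s is true at u.
      At u: Dia not (not (not q or s) or s) requires not (not (not q or s) or s) at some successor in {u, y, z}.
        At u: not (not (not q or s) or s) is false.
        At y: not (not (not q or s) or s) is false.
        At z: not (not (not q or s) or s) is false.
      So Dia not (not (not q or s) or s) is false at u.

Yes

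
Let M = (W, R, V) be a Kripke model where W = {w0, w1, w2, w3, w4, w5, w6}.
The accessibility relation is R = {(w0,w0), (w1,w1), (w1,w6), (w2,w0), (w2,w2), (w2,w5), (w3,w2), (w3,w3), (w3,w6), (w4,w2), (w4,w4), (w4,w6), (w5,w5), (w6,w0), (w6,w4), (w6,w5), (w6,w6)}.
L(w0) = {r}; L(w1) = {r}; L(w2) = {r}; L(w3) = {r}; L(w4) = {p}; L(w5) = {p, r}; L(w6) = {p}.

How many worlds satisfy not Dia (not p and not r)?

Let φ = not Dia (not p and not r). Evaluate φ at each world:
  w0 (successors {w0}): φ is true.
  w1 (successors {w1, w6}): φ is true.
  w2 (successors {w0, w2, w5}): φ is true.
  w3 (successors {w2, w3, w6}): φ is true.
  w4 (successors {w2, w4, w6}): φ is true.
  w5 (successors {w5}): φ is true.
  w6 (successors {w0, w4, w5, w6}): φ is true.
For instance, at w4:
  At w4: Dia (not p and not r) is false, so not Dia (not p and not r) is true.
    At w4: Dia (not p and not r) requires not p and not r at some successor in {w2, w4, w6}.
      At w2: not p and not r is false.
      At w4: not p and not r is false.
      At w6: not p and not r is false.
    So Dia (not p and not r) is false at w4.
Satisfying worlds: {w0, w1, w2, w3, w4, w5, w6}

7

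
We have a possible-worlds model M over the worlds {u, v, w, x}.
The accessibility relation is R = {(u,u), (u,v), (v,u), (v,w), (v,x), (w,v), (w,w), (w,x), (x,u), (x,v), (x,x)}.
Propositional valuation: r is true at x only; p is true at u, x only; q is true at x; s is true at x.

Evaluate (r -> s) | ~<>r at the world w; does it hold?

Yes

At w: r -> s is true, ~<>r is false, so (r -> s) | ~<>r is true.
  At w: <>r is true, so ~<>r is false.
    At w: <>r requires r at some successor in {v, w, x}.
      r holds at x, so <>r is true at w.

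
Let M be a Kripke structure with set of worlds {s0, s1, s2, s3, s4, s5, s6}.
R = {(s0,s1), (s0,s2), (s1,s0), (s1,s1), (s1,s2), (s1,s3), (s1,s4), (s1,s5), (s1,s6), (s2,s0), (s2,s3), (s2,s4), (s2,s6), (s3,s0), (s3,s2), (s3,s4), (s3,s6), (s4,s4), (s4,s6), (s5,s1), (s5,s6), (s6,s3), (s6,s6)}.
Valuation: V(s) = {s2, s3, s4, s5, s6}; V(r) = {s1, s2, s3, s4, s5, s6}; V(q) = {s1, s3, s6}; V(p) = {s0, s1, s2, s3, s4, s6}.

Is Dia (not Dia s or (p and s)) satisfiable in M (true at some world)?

Yes

Let φ = Dia (not Dia s or (p and s)). Evaluate φ at each world:
  s0 (successors {s1, s2}): φ is true.
  s1 (successors {s0, s1, s2, s3, s4, s5, s6}): φ is true.
  s2 (successors {s0, s3, s4, s6}): φ is true.
  s3 (successors {s0, s2, s4, s6}): φ is true.
  s4 (successors {s4, s6}): φ is true.
  s5 (successors {s1, s6}): φ is true.
  s6 (successors {s3, s6}): φ is true.
Detail at s0 (witness):
  At s0: Dia (not Dia s or (p and s)) requires not Dia s or (p and s) at some successor in {s1, s2}.
    not Dia s or (p and s) holds at s2, so Dia (not Dia s or (p and s)) is true at s0.
      At s2: not Dia s is false, p and s is true, so not Dia s or (p and s) is true.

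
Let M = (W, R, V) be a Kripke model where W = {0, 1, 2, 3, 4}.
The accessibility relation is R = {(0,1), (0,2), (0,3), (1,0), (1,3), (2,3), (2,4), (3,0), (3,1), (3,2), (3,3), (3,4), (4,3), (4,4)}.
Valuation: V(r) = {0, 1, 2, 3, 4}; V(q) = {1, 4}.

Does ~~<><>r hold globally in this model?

Yes

Let φ = ~~<><>r. Evaluate φ at each world:
  0 (successors {1, 2, 3}): φ is true.
  1 (successors {0, 3}): φ is true.
  2 (successors {3, 4}): φ is true.
  3 (successors {0, 1, 2, 3, 4}): φ is true.
  4 (successors {3, 4}): φ is true.
For instance, at 0:
  At 0: ~<><>r is false, so ~~<><>r is true.
    At 0: <><>r is true, so ~<><>r is false.
      At 0: <><>r requires <>r at some successor in {1, 2, 3}.
        <>r holds at 1, so <><>r is true at 0.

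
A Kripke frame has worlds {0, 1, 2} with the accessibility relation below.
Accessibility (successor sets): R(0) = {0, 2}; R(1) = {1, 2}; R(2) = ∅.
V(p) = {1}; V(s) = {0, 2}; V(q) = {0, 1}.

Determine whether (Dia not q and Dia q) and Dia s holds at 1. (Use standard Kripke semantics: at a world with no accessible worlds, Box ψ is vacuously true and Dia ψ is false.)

Yes

At 1: Dia not q and Dia q is true, Dia s is true, so (Dia not q and Dia q) and Dia s is true.
  At 1: Dia not q is true, Dia q is true, so Dia not q and Dia q is true.
    At 1: Dia not q requires not q at some successor in {1, 2}.
      not q holds at 2, so Dia not q is true at 1.
    At 1: Dia q requires q at some successor in {1, 2}.
      q holds at 1, so Dia q is true at 1.
  At 1: Dia s requires s at some successor in {1, 2}.
    s holds at 2, so Dia s is true at 1.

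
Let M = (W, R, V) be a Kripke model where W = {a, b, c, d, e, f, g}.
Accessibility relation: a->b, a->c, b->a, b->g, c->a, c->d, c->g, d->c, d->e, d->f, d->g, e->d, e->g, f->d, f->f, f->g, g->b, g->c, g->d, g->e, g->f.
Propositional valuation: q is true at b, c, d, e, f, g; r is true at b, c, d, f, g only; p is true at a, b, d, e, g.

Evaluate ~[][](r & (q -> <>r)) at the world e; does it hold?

At e: [][](r & (q -> <>r)) is false, so ~[][](r & (q -> <>r)) is true.
  At e: [][](r & (q -> <>r)) requires [](r & (q -> <>r)) at every successor {d, g}.
    [](r & (q -> <>r)) fails at d, so [][](r & (q -> <>r)) is false at e.
      At d: [](r & (q -> <>r)) requires r & (q -> <>r) at every successor {c, e, f, g}.
        r & (q -> <>r) fails at e, so [](r & (q -> <>r)) is false at d.

Yes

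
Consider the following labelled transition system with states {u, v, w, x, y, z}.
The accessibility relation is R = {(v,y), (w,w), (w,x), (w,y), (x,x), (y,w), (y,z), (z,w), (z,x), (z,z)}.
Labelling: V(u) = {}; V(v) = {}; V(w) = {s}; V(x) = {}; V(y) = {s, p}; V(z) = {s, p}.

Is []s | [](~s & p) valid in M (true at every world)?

Let φ = []s | [](~s & p). Evaluate φ at each world:
  u (successors ∅): φ is true.
  v (successors {y}): φ is true.
  w (successors {w, x, y}): φ is false.
  x (successors {x}): φ is false.
  y (successors {w, z}): φ is true.
  z (successors {w, x, z}): φ is false.
Detail at w (counterexample):
  At w: []s is false, [](~s & p) is false, so []s | [](~s & p) is false.
    At w: []s requires s at every successor {w, x, y}.
      s fails at x, so []s is false at w.
    At w: [](~s & p) requires ~s & p at every successor {w, x, y}.
      ~s & p fails at w, so [](~s & p) is false at w.

No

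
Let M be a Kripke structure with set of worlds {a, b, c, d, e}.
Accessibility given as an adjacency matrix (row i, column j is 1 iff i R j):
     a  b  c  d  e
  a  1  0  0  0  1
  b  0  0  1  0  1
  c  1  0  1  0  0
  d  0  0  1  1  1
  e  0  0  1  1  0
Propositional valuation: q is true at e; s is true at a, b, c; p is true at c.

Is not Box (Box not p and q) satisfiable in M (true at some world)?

Let φ = not Box (Box not p and q). Evaluate φ at each world:
  a (successors {a, e}): φ is true.
  b (successors {c, e}): φ is true.
  c (successors {a, c}): φ is true.
  d (successors {c, d, e}): φ is true.
  e (successors {c, d}): φ is true.
Detail at a (witness):
  At a: Box (Box not p and q) is false, so not Box (Box not p and q) is true.
    At a: Box (Box not p and q) requires Box not p and q at every successor {a, e}.
      Box not p and q fails at a, so Box (Box not p and q) is false at a.

Yes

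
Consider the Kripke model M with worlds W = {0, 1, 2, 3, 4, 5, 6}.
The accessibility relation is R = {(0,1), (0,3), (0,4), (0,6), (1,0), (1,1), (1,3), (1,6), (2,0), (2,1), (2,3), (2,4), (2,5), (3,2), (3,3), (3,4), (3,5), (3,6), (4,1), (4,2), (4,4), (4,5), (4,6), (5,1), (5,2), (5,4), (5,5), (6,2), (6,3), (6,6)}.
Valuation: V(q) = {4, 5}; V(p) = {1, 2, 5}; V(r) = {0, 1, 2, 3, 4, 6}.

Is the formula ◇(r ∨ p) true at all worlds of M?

Let φ = ◇(r ∨ p). Evaluate φ at each world:
  0 (successors {1, 3, 4, 6}): φ is true.
  1 (successors {0, 1, 3, 6}): φ is true.
  2 (successors {0, 1, 3, 4, 5}): φ is true.
  3 (successors {2, 3, 4, 5, 6}): φ is true.
  4 (successors {1, 2, 4, 5, 6}): φ is true.
  5 (successors {1, 2, 4, 5}): φ is true.
  6 (successors {2, 3, 6}): φ is true.
For instance, at 2:
  At 2: ◇(r ∨ p) requires r ∨ p at some successor in {0, 1, 3, 4, 5}.
    r ∨ p holds at 0, so ◇(r ∨ p) is true at 2.

Yes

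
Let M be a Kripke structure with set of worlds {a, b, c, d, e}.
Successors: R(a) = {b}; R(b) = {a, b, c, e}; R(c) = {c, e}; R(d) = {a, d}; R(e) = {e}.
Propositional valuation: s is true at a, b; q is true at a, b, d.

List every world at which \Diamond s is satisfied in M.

Let φ = \Diamond s. Evaluate φ at each world:
  a (successors {b}): φ is true.
  b (successors {a, b, c, e}): φ is true.
  c (successors {c, e}): φ is false.
  d (successors {a, d}): φ is true.
  e (successors {e}): φ is false.
For instance, at c:
  At c: \Diamond s requires s at some successor in {c, e}.
    At c: s is false.
    At e: s is false.
  So \Diamond s is false at c.
Satisfying worlds: {a, b, d}

a, b, d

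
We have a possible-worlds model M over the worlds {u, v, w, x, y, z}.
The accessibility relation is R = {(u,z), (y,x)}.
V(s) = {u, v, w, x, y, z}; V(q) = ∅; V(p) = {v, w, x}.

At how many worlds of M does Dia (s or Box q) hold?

Recall that Box ψ holds at a world iff ψ holds at every accessible world, and Dia ψ holds iff ψ holds at some accessible world.
Let φ = Dia (s or Box q). Evaluate φ at each world:
  u (successors {z}): φ is true.
  v (successors ∅): φ is false.
  w (successors ∅): φ is false.
  x (successors ∅): φ is false.
  y (successors {x}): φ is true.
  z (successors ∅): φ is false.
For instance, at y:
  At y: Dia (s or Box q) requires s or Box q at some successor in {x}.
    s or Box q holds at x, so Dia (s or Box q) is true at y.
      At x: s is true, Box q is true, so s or Box q is true.
Satisfying worlds: {u, y}

2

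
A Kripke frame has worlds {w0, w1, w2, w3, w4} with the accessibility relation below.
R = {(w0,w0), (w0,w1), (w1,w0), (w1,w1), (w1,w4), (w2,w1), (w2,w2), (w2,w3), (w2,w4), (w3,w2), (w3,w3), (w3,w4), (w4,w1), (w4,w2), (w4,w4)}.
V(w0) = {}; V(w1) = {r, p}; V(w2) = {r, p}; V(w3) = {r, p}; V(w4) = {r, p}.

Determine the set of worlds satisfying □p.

w2, w3, w4

Let φ = □p. Evaluate φ at each world:
  w0 (successors {w0, w1}): φ is false.
  w1 (successors {w0, w1, w4}): φ is false.
  w2 (successors {w1, w2, w3, w4}): φ is true.
  w3 (successors {w2, w3, w4}): φ is true.
  w4 (successors {w1, w2, w4}): φ is true.
For instance, at w0:
  At w0: □p requires p at every successor {w0, w1}.
    p fails at w0, so □p is false at w0.
Satisfying worlds: {w2, w3, w4}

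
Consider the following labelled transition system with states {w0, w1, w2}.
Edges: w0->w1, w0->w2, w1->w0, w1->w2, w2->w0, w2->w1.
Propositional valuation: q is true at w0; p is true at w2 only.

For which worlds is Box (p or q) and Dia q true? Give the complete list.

w1

Recall that Box ψ holds at a world iff ψ holds at every accessible world, and Dia ψ holds iff ψ holds at some accessible world.
Let φ = Box (p or q) and Dia q. Evaluate φ at each world:
  w0 (successors {w1, w2}): φ is false.
  w1 (successors {w0, w2}): φ is true.
  w2 (successors {w0, w1}): φ is false.
For instance, at w1:
  At w1: Box (p or q) is true, Dia q is true, so Box (p or q) and Dia q is true.
    At w1: Box (p or q) requires p or q at every successor {w0, w2}.
      At w0: p or q is true.
      At w2: p or q is true.
    So Box (p or q) is true at w1.
    At w1: Dia q requires q at some successor in {w0, w2}.
      q holds at w0, so Dia q is true at w1.
Satisfying worlds: {w1}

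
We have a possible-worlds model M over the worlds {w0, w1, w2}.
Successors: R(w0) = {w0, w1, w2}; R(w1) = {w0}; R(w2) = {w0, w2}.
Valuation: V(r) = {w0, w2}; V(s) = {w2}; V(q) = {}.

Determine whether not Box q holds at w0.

Yes

At w0: Box q is false, so not Box q is true.
  At w0: Box q requires q at every successor {w0, w1, w2}.
    q fails at w0, so Box q is false at w0.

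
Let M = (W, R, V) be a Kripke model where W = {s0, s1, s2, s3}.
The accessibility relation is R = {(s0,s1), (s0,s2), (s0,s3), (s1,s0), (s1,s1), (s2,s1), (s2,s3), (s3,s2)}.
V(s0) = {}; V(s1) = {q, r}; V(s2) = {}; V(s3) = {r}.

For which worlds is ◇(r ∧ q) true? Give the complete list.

s0, s1, s2

Let φ = ◇(r ∧ q). Evaluate φ at each world:
  s0 (successors {s1, s2, s3}): φ is true.
  s1 (successors {s0, s1}): φ is true.
  s2 (successors {s1, s3}): φ is true.
  s3 (successors {s2}): φ is false.
For instance, at s3:
  At s3: ◇(r ∧ q) requires r ∧ q at some successor in {s2}.
    At s2: r ∧ q is false.
  So ◇(r ∧ q) is false at s3.
Satisfying worlds: {s0, s1, s2}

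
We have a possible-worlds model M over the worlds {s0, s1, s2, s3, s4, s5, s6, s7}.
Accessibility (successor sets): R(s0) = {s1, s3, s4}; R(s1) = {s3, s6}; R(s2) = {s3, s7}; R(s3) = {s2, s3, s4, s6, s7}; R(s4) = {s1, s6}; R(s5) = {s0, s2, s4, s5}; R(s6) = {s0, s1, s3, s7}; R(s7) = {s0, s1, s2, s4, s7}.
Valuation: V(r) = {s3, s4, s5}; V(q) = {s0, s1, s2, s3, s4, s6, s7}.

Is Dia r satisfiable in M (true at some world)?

Yes

Recall that Dia ψ holds at a world iff ψ holds at some accessible world.
Let φ = Dia r. Evaluate φ at each world:
  s0 (successors {s1, s3, s4}): φ is true.
  s1 (successors {s3, s6}): φ is true.
  s2 (successors {s3, s7}): φ is true.
  s3 (successors {s2, s3, s4, s6, s7}): φ is true.
  s4 (successors {s1, s6}): φ is false.
  s5 (successors {s0, s2, s4, s5}): φ is true.
  s6 (successors {s0, s1, s3, s7}): φ is true.
  s7 (successors {s0, s1, s2, s4, s7}): φ is true.
Detail at s0 (witness):
  At s0: Dia r requires r at some successor in {s1, s3, s4}.
    r holds at s3, so Dia r is true at s0.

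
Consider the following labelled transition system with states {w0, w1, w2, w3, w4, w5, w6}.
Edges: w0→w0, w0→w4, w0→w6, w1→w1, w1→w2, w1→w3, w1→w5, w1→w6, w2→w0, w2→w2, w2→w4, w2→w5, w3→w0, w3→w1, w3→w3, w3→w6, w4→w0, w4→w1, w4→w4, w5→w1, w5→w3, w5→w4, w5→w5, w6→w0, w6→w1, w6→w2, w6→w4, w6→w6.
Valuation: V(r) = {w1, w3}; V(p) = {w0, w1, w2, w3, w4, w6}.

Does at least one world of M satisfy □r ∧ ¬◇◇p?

Let φ = □r ∧ ¬◇◇p. Evaluate φ at each world:
  w0 (successors {w0, w4, w6}): φ is false.
  w1 (successors {w1, w2, w3, w5, w6}): φ is false.
  w2 (successors {w0, w2, w4, w5}): φ is false.
  w3 (successors {w0, w1, w3, w6}): φ is false.
  w4 (successors {w0, w1, w4}): φ is false.
  w5 (successors {w1, w3, w4, w5}): φ is false.
  w6 (successors {w0, w1, w2, w4, w6}): φ is false.
For instance, at w6:
  At w6: □r is false, ¬◇◇p is false, so □r ∧ ¬◇◇p is false.
    At w6: □r requires r at every successor {w0, w1, w2, w4, w6}.
      r fails at w0, so □r is false at w6.
    At w6: ◇◇p is true, so ¬◇◇p is false.
      At w6: ◇◇p requires ◇p at some successor in {w0, w1, w2, w4, w6}.
        ◇p holds at w0, so ◇◇p is true at w6.

No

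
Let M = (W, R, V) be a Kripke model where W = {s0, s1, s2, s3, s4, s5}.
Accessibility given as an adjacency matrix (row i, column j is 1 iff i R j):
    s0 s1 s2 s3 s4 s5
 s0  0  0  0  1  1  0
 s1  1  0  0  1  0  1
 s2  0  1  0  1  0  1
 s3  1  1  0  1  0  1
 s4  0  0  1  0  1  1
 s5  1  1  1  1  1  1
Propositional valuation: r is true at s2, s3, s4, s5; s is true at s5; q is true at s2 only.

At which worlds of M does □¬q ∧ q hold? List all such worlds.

s2

Let φ = □¬q ∧ q. Evaluate φ at each world:
  s0 (successors {s3, s4}): φ is false.
  s1 (successors {s0, s3, s5}): φ is false.
  s2 (successors {s1, s3, s5}): φ is true.
  s3 (successors {s0, s1, s3, s5}): φ is false.
  s4 (successors {s2, s4, s5}): φ is false.
  s5 (successors {s0, s1, s2, s3, s4, s5}): φ is false.
For instance, at s5:
  At s5: □¬q is false, q is false, so □¬q ∧ q is false.
    At s5: □¬q requires ¬q at every successor {s0, s1, s2, s3, s4, s5}.
      ¬q fails at s2, so □¬q is false at s5.
Satisfying worlds: {s2}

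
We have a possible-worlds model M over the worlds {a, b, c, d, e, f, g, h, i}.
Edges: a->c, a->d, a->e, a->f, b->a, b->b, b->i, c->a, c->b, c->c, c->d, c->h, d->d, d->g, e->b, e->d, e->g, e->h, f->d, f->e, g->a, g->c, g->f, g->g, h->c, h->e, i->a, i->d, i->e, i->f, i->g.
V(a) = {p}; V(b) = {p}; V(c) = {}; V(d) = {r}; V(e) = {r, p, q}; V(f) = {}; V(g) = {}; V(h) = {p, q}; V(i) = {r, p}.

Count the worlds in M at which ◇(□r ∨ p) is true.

Recall that □ψ holds at a world iff ψ holds at every accessible world, and ◇ψ holds iff ψ holds at some accessible world.
Let φ = ◇(□r ∨ p). Evaluate φ at each world:
  a (successors {c, d, e, f}): φ is true.
  b (successors {a, b, i}): φ is true.
  c (successors {a, b, c, d, h}): φ is true.
  d (successors {d, g}): φ is false.
  e (successors {b, d, g, h}): φ is true.
  f (successors {d, e}): φ is true.
  g (successors {a, c, f, g}): φ is true.
  h (successors {c, e}): φ is true.
  i (successors {a, d, e, f, g}): φ is true.
For instance, at f:
  At f: ◇(□r ∨ p) requires □r ∨ p at some successor in {d, e}.
    □r ∨ p holds at e, so ◇(□r ∨ p) is true at f.
      At e: □r is false, p is true, so □r ∨ p is true.
Satisfying worlds: {a, b, c, e, f, g, h, i}

8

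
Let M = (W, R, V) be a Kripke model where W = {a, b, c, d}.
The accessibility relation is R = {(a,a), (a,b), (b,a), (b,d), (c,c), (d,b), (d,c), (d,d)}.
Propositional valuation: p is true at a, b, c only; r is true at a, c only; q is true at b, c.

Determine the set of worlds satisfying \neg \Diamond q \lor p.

Let φ = \neg \Diamond q \lor p. Evaluate φ at each world:
  a (successors {a, b}): φ is true.
  b (successors {a, d}): φ is true.
  c (successors {c}): φ is true.
  d (successors {b, c, d}): φ is false.
For instance, at c:
  At c: \neg \Diamond q is false, p is true, so \neg \Diamond q \lor p is true.
    At c: \Diamond q is true, so \neg \Diamond q is false.
      At c: \Diamond q requires q at some successor in {c}.
        q holds at c, so \Diamond q is true at c.
Satisfying worlds: {a, b, c}

a, b, c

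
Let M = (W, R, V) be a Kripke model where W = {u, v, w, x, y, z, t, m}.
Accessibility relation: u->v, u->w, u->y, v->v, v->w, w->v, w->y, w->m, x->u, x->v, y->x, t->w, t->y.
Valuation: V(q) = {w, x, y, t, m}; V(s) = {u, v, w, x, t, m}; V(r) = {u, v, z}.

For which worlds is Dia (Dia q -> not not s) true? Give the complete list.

Recall that Dia ψ holds at a world iff ψ holds at some accessible world.
Let φ = Dia (Dia q -> not not s). Evaluate φ at each world:
  u (successors {v, w, y}): φ is true.
  v (successors {v, w}): φ is true.
  w (successors {v, y, m}): φ is true.
  x (successors {u, v}): φ is true.
  y (successors {x}): φ is true.
  z (successors ∅): φ is false.
  t (successors {w, y}): φ is true.
  m (successors ∅): φ is false.
For instance, at v:
  At v: Dia (Dia q -> not not s) requires Dia q -> not not s at some successor in {v, w}.
    Dia q -> not not s holds at v, so Dia (Dia q -> not not s) is true at v.
      At v: Dia q is true, not not s is true, so Dia q -> not not s is true.
Satisfying worlds: {u, v, w, x, y, t}

u, v, w, x, y, t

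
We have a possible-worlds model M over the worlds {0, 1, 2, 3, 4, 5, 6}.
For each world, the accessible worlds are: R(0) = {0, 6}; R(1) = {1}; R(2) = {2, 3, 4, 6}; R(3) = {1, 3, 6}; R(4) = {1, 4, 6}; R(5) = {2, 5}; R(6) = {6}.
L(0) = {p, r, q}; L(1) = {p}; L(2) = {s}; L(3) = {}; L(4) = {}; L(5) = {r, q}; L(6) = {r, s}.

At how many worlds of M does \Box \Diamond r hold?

4

Let φ = \Box \Diamond r. Evaluate φ at each world:
  0 (successors {0, 6}): φ is true.
  1 (successors {1}): φ is false.
  2 (successors {2, 3, 4, 6}): φ is true.
  3 (successors {1, 3, 6}): φ is false.
  4 (successors {1, 4, 6}): φ is false.
  5 (successors {2, 5}): φ is true.
  6 (successors {6}): φ is true.
For instance, at 3:
  At 3: \Box \Diamond r requires \Diamond r at every successor {1, 3, 6}.
    \Diamond r fails at 1, so \Box \Diamond r is false at 3.
      At 1: \Diamond r requires r at some successor in {1}.
        At 1: r is false.
      So \Diamond r is false at 1.
Satisfying worlds: {0, 2, 5, 6}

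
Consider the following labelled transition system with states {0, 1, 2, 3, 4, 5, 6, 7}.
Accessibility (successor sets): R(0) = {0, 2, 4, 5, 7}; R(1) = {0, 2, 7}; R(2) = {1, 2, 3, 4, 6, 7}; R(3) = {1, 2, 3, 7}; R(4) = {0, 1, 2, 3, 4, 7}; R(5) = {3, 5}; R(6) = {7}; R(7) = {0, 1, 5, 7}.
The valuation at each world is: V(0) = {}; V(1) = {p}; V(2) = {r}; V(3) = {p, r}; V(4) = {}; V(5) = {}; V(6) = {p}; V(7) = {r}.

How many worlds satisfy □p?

Recall that □ψ holds at a world iff ψ holds at every accessible world, and ◇ψ holds iff ψ holds at some accessible world.
Let φ = □p. Evaluate φ at each world:
  0 (successors {0, 2, 4, 5, 7}): φ is false.
  1 (successors {0, 2, 7}): φ is false.
  2 (successors {1, 2, 3, 4, 6, 7}): φ is false.
  3 (successors {1, 2, 3, 7}): φ is false.
  4 (successors {0, 1, 2, 3, 4, 7}): φ is false.
  5 (successors {3, 5}): φ is false.
  6 (successors {7}): φ is false.
  7 (successors {0, 1, 5, 7}): φ is false.
For instance, at 7:
  At 7: □p requires p at every successor {0, 1, 5, 7}.
    p fails at 0, so □p is false at 7.
Satisfying worlds: none.

0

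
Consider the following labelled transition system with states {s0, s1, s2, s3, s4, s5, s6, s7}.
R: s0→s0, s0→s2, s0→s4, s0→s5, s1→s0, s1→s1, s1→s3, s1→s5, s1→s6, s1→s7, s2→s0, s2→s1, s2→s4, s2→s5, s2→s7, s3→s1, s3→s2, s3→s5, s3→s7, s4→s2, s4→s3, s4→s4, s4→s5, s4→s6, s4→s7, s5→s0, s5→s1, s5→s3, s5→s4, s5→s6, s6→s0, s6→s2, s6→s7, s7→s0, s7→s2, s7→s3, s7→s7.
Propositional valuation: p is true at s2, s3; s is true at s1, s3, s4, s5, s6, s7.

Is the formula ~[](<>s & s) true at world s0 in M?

Recall that []ψ holds at a world iff ψ holds at every accessible world, and <>ψ holds iff ψ holds at some accessible world.
At s0: [](<>s & s) is false, so ~[](<>s & s) is true.
  At s0: [](<>s & s) requires <>s & s at every successor {s0, s2, s4, s5}.
    <>s & s fails at s0, so [](<>s & s) is false at s0.
      At s0: <>s is true, s is false, so <>s & s is false.

Yes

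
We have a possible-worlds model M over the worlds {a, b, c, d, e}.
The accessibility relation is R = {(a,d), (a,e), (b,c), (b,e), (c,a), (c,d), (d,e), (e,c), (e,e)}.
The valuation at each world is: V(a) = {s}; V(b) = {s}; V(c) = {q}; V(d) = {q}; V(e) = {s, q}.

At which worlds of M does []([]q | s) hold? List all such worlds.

a, c, d

Recall that []ψ holds at a world iff ψ holds at every accessible world, and <>ψ holds iff ψ holds at some accessible world.
Let φ = []([]q | s). Evaluate φ at each world:
  a (successors {d, e}): φ is true.
  b (successors {c, e}): φ is false.
  c (successors {a, d}): φ is true.
  d (successors {e}): φ is true.
  e (successors {c, e}): φ is false.
For instance, at a:
  At a: []([]q | s) requires []q | s at every successor {d, e}.
      At d: []q is true, s is false, so []q | s is true.
      At e: []q is true, s is true, so []q | s is true.
  So []([]q | s) is true at a.
Satisfying worlds: {a, c, d}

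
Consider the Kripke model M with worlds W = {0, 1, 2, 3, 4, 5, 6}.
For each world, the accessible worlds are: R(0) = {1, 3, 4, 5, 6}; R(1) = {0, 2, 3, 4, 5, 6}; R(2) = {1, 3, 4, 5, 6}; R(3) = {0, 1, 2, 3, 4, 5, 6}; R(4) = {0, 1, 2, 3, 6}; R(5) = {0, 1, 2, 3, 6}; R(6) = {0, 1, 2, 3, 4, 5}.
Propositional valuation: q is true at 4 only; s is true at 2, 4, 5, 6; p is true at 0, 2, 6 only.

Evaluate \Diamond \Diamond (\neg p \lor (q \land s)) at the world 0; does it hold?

Yes

At 0: \Diamond \Diamond (\neg p \lor (q \land s)) requires \Diamond (\neg p \lor (q \land s)) at some successor in {1, 3, 4, 5, 6}.
  \Diamond (\neg p \lor (q \land s)) holds at 1, so \Diamond \Diamond (\neg p \lor (q \land s)) is true at 0.
    At 1: \Diamond (\neg p \lor (q \land s)) requires \neg p \lor (q \land s) at some successor in {0, 2, 3, 4, 5, 6}.
      \neg p \lor (q \land s) holds at 3, so \Diamond (\neg p \lor (q \land s)) is true at 1.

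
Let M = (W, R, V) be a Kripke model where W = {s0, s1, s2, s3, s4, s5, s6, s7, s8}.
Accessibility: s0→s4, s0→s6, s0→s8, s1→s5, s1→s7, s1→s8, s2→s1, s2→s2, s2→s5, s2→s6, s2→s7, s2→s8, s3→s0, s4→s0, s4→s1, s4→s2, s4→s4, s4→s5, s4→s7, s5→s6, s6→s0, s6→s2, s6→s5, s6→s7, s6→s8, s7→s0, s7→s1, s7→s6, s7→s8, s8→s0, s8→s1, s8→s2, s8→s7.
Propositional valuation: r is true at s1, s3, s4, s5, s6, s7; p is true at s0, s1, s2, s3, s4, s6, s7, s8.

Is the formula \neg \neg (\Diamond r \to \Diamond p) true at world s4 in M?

Yes

At s4: \neg (\Diamond r \to \Diamond p) is false, so \neg \neg (\Diamond r \to \Diamond p) is true.
  At s4: \Diamond r \to \Diamond p is true, so \neg (\Diamond r \to \Diamond p) is false.
    At s4: \Diamond r is true, \Diamond p is true, so \Diamond r \to \Diamond p is true.
      At s4: \Diamond r requires r at some successor in {s0, s1, s2, s4, s5, s7}.
        r holds at s1, so \Diamond r is true at s4.
      At s4: \Diamond p requires p at some successor in {s0, s1, s2, s4, s5, s7}.
        p holds at s0, so \Diamond p is true at s4.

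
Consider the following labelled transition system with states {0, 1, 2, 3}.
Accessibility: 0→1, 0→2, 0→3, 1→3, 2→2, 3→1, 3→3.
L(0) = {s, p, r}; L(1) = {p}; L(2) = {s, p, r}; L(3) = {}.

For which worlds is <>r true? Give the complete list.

0, 2

Recall that <>ψ holds at a world iff ψ holds at some accessible world.
Let φ = <>r. Evaluate φ at each world:
  0 (successors {1, 2, 3}): φ is true.
  1 (successors {3}): φ is false.
  2 (successors {2}): φ is true.
  3 (successors {1, 3}): φ is false.
For instance, at 3:
  At 3: <>r requires r at some successor in {1, 3}.
    At 1: r is false.
    At 3: r is false.
  So <>r is false at 3.
Satisfying worlds: {0, 2}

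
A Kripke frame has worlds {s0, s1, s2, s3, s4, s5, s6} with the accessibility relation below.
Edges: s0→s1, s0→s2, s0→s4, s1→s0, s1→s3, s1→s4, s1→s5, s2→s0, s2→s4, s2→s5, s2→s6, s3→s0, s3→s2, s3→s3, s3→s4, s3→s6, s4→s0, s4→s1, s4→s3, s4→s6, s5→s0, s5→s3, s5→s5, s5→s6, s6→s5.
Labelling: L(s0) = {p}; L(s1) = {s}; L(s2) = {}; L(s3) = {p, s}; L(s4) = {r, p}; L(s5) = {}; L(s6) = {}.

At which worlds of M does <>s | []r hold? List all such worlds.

s0, s1, s3, s4, s5

Let φ = <>s | []r. Evaluate φ at each world:
  s0 (successors {s1, s2, s4}): φ is true.
  s1 (successors {s0, s3, s4, s5}): φ is true.
  s2 (successors {s0, s4, s5, s6}): φ is false.
  s3 (successors {s0, s2, s3, s4, s6}): φ is true.
  s4 (successors {s0, s1, s3, s6}): φ is true.
  s5 (successors {s0, s3, s5, s6}): φ is true.
  s6 (successors {s5}): φ is false.
For instance, at s6:
  At s6: <>s is false, []r is false, so <>s | []r is false.
    At s6: <>s requires s at some successor in {s5}.
      At s5: s is false.
    So <>s is false at s6.
    At s6: []r requires r at every successor {s5}.
      r fails at s5, so []r is false at s6.
Satisfying worlds: {s0, s1, s3, s4, s5}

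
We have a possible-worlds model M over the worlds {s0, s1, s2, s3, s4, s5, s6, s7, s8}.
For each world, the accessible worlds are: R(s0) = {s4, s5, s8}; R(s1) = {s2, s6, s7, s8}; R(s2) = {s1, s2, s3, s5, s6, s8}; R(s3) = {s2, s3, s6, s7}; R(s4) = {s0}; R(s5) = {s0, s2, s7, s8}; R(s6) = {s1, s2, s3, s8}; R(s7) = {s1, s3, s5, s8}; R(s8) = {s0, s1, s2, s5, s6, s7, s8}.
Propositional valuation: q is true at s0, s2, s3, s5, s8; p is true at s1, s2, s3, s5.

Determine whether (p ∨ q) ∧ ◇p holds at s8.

Yes

At s8: p ∨ q is true, ◇p is true, so (p ∨ q) ∧ ◇p is true.
  At s8: ◇p requires p at some successor in {s0, s1, s2, s5, s6, s7, s8}.
    p holds at s1, so ◇p is true at s8.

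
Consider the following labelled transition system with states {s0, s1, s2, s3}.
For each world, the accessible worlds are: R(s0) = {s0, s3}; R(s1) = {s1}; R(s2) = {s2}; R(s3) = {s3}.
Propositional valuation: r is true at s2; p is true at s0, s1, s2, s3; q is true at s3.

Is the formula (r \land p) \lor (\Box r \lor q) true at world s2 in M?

At s2: r \land p is true, \Box r \lor q is true, so (r \land p) \lor (\Box r \lor q) is true.
  At s2: \Box r is true, q is false, so \Box r \lor q is true.
    At s2: \Box r requires r at every successor {s2}.
      At s2: r is true.
    So \Box r is true at s2.

Yes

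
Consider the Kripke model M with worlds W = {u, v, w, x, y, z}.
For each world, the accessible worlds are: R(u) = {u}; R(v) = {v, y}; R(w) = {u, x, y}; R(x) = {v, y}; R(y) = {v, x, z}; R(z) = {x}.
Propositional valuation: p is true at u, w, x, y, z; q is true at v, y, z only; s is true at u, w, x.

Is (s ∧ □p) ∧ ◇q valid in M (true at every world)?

Let φ = (s ∧ □p) ∧ ◇q. Evaluate φ at each world:
  u (successors {u}): φ is false.
  v (successors {v, y}): φ is false.
  w (successors {u, x, y}): φ is true.
  x (successors {v, y}): φ is false.
  y (successors {v, x, z}): φ is false.
  z (successors {x}): φ is false.
Detail at u (counterexample):
  At u: s ∧ □p is true, ◇q is false, so (s ∧ □p) ∧ ◇q is false.
    At u: s is true, □p is true, so s ∧ □p is true.
      At u: □p requires p at every successor {u}.
        At u: p is true.
      So □p is true at u.
    At u: ◇q requires q at some successor in {u}.
      At u: q is false.
    So ◇q is false at u.

No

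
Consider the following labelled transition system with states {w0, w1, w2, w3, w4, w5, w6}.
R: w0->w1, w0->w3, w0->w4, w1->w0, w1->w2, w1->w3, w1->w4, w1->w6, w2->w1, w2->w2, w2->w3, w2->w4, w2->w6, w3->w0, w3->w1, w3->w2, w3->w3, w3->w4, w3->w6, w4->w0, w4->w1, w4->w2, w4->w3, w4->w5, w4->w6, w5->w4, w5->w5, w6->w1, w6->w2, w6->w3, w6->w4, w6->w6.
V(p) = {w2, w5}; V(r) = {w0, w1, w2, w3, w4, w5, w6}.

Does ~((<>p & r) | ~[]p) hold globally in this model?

Let φ = ~((<>p & r) | ~[]p). Evaluate φ at each world:
  w0 (successors {w1, w3, w4}): φ is false.
  w1 (successors {w0, w2, w3, w4, w6}): φ is false.
  w2 (successors {w1, w2, w3, w4, w6}): φ is false.
  w3 (successors {w0, w1, w2, w3, w4, w6}): φ is false.
  w4 (successors {w0, w1, w2, w3, w5, w6}): φ is false.
  w5 (successors {w4, w5}): φ is false.
  w6 (successors {w1, w2, w3, w4, w6}): φ is false.
Detail at w0 (counterexample):
  At w0: (<>p & r) | ~[]p is true, so ~((<>p & r) | ~[]p) is false.
    At w0: <>p & r is false, ~[]p is true, so (<>p & r) | ~[]p is true.
      At w0: <>p is false, r is true, so <>p & r is false.
      At w0: []p is false, so ~[]p is true.

No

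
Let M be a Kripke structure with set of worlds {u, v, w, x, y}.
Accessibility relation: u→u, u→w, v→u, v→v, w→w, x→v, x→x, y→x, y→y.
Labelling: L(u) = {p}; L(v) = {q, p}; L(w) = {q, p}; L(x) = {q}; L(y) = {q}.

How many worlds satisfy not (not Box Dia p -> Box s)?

Let φ = not (not Box Dia p -> Box s). Evaluate φ at each world:
  u (successors {u, w}): φ is false.
  v (successors {u, v}): φ is false.
  w (successors {w}): φ is false.
  x (successors {v, x}): φ is false.
  y (successors {x, y}): φ is true.
For instance, at w:
  At w: not Box Dia p -> Box s is true, so not (not Box Dia p -> Box s) is false.
    At w: not Box Dia p is false, Box s is false, so not Box Dia p -> Box s is true.
      At w: Box Dia p is true, so not Box Dia p is false.
      At w: Box s requires s at every successor {w}.
        s fails at w, so Box s is false at w.
Satisfying worlds: {y}

1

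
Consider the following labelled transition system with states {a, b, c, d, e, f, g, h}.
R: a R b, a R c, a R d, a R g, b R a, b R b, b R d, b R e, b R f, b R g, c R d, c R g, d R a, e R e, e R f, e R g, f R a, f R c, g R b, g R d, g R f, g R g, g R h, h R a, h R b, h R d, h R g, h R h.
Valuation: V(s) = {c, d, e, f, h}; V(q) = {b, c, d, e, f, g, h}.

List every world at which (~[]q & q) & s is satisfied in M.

Let φ = (~[]q & q) & s. Evaluate φ at each world:
  a (successors {b, c, d, g}): φ is false.
  b (successors {a, b, d, e, f, g}): φ is false.
  c (successors {d, g}): φ is false.
  d (successors {a}): φ is true.
  e (successors {e, f, g}): φ is false.
  f (successors {a, c}): φ is true.
  g (successors {b, d, f, g, h}): φ is false.
  h (successors {a, b, d, g, h}): φ is true.
For instance, at h:
  At h: ~[]q & q is true, s is true, so (~[]q & q) & s is true.
    At h: ~[]q is true, q is true, so ~[]q & q is true.
      At h: []q is false, so ~[]q is true.
Satisfying worlds: {d, f, h}

d, f, h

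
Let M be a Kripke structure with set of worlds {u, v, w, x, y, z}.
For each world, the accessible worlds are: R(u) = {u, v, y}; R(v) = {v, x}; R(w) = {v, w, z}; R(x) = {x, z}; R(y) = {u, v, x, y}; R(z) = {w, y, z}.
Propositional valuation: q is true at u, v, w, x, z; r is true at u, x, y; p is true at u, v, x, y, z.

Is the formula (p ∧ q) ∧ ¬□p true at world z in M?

At z: p ∧ q is true, ¬□p is true, so (p ∧ q) ∧ ¬□p is true.
  At z: □p is false, so ¬□p is true.
    At z: □p requires p at every successor {w, y, z}.
      p fails at w, so □p is false at z.

Yes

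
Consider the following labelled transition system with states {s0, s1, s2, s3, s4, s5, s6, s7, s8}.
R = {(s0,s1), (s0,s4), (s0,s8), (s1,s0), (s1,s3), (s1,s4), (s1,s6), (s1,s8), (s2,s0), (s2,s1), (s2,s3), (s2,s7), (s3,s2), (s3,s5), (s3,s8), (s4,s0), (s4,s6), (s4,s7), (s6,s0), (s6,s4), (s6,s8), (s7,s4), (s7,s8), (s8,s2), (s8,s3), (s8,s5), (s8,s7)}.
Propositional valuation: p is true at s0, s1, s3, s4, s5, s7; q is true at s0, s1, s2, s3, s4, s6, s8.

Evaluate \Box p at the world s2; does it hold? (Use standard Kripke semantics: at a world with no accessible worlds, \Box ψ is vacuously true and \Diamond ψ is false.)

At s2: \Box p requires p at every successor {s0, s1, s3, s7}.
  At s0: p is true.
  At s1: p is true.
  At s3: p is true.
  At s7: p is true.
So \Box p is true at s2.

Yes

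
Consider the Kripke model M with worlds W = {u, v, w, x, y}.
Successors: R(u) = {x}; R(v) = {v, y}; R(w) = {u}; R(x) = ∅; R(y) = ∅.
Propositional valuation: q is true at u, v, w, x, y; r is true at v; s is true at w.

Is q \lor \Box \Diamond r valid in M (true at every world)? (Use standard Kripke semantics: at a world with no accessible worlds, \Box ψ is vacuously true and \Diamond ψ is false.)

Yes

Let φ = q \lor \Box \Diamond r. Evaluate φ at each world:
  u (successors {x}): φ is true.
  v (successors {v, y}): φ is true.
  w (successors {u}): φ is true.
  x (successors ∅): φ is true.
  y (successors ∅): φ is true.
For instance, at w:
  At w: q is true, \Box \Diamond r is false, so q \lor \Box \Diamond r is true.
    At w: \Box \Diamond r requires \Diamond r at every successor {u}.
      \Diamond r fails at u, so \Box \Diamond r is false at w.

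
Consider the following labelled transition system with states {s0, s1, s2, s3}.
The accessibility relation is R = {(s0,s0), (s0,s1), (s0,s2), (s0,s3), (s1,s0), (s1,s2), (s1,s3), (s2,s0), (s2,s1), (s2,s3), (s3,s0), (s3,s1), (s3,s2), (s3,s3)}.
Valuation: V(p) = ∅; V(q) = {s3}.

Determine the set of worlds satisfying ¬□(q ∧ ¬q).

s0, s1, s2, s3

Recall that □ψ holds at a world iff ψ holds at every accessible world, and ◇ψ holds iff ψ holds at some accessible world.
Let φ = ¬□(q ∧ ¬q). Evaluate φ at each world:
  s0 (successors {s0, s1, s2, s3}): φ is true.
  s1 (successors {s0, s2, s3}): φ is true.
  s2 (successors {s0, s1, s3}): φ is true.
  s3 (successors {s0, s1, s2, s3}): φ is true.
For instance, at s1:
  At s1: □(q ∧ ¬q) is false, so ¬□(q ∧ ¬q) is true.
    At s1: □(q ∧ ¬q) requires q ∧ ¬q at every successor {s0, s2, s3}.
      q ∧ ¬q fails at s0, so □(q ∧ ¬q) is false at s1.
Satisfying worlds: {s0, s1, s2, s3}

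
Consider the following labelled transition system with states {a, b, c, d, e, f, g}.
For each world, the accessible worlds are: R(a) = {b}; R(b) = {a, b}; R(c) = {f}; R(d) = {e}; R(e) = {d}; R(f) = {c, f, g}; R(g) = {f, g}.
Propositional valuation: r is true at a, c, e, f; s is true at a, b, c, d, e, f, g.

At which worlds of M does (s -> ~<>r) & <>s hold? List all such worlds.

Recall that <>ψ holds at a world iff ψ holds at some accessible world.
Let φ = (s -> ~<>r) & <>s. Evaluate φ at each world:
  a (successors {b}): φ is true.
  b (successors {a, b}): φ is false.
  c (successors {f}): φ is false.
  d (successors {e}): φ is false.
  e (successors {d}): φ is true.
  f (successors {c, f, g}): φ is false.
  g (successors {f, g}): φ is false.
For instance, at c:
  At c: s -> ~<>r is false, <>s is true, so (s -> ~<>r) & <>s is false.
    At c: s is true, ~<>r is false, so s -> ~<>r is false.
      At c: <>r is true, so ~<>r is false.
    At c: <>s requires s at some successor in {f}.
      s holds at f, so <>s is true at c.
Satisfying worlds: {a, e}

a, e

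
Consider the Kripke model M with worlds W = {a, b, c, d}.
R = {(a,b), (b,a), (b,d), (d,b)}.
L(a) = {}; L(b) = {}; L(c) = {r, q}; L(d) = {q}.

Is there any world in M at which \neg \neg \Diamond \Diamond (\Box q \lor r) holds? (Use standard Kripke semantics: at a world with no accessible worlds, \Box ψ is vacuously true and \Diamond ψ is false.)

Let φ = \neg \neg \Diamond \Diamond (\Box q \lor r). Evaluate φ at each world:
  a (successors {b}): φ is false.
  b (successors {a, d}): φ is false.
  c (successors ∅): φ is false.
  d (successors {b}): φ is false.
For instance, at d:
  At d: \neg \Diamond \Diamond (\Box q \lor r) is true, so \neg \neg \Diamond \Diamond (\Box q \lor r) is false.
    At d: \Diamond \Diamond (\Box q \lor r) is false, so \neg \Diamond \Diamond (\Box q \lor r) is true.
      At d: \Diamond \Diamond (\Box q \lor r) requires \Diamond (\Box q \lor r) at some successor in {b}.
        At b: \Diamond (\Box q \lor r) is false.
      So \Diamond \Diamond (\Box q \lor r) is false at d.

No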